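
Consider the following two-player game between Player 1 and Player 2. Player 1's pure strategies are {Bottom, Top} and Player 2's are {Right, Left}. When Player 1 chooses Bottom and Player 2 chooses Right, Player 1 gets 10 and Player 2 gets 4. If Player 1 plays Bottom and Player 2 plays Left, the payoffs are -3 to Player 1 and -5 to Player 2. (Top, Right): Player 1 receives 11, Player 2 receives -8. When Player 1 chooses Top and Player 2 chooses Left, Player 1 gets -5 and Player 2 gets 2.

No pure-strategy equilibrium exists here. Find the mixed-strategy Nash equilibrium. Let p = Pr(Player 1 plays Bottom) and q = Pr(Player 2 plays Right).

Player 1's mix must leave Player 2 indifferent between Right and Left.
  Player 2's payoff from Right: p·4 + (1−p)·(-8) = 12p - 8
  Player 2's payoff from Left: p·(-5) + (1−p)·2 = -7p + 2
  12p - 8 = -7p + 2  ⇒  19p = 10  ⇒  p = 10/19.
In a mixed equilibrium Player 1 is indifferent between Bottom and Top; this condition fixes q.
  Player 1's payoff to Bottom: q·10 + (1−q)·(-3) = 13q - 3
  Player 1's payoff to Top: q·11 + (1−q)·(-5) = 16q - 5
  13q - 3 = 16q - 5  ⇒  -3q = -2  ⇒  q = 2/3.

p = 10/19, q = 2/3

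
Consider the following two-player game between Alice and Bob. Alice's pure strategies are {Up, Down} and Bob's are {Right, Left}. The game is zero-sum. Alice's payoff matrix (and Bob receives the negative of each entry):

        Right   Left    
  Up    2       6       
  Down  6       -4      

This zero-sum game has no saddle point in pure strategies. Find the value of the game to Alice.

v = 22/7

Set Alice's expected payoff from Up equal to that from Down:
  Alice's expected payoff from Up: q·2 + (1−q)·6 = -4q + 6
  Alice's expected payoff from Down: q·6 + (1−q)·(-4) = 10q - 4
  -4q + 6 = 10q - 4  ⇒  -14q = -10  ⇒  q = 5/7.
The value is Alice's expected payoff against this mix (using Up): (5/7)·2 + (2/7)·6 = 22/7.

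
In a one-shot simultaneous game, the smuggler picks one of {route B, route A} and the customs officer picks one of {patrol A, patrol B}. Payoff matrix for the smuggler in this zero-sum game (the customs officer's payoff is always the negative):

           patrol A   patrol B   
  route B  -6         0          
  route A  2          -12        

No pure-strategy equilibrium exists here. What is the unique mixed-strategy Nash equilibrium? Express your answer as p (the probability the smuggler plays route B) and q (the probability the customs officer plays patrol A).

p = 7/10, q = 3/5

In a mixed equilibrium the customs officer is indifferent between patrol A and patrol B; this condition fixes p.
  the customs officer's expected payoff from patrol A: p·6 + (1−p)·(-2) = 8p - 2
  the customs officer's expected payoff from patrol B: p·0 + (1−p)·12 = -12p + 12
  8p - 2 = -12p + 12  ⇒  20p = 14  ⇒  p = 7/10.
The customs officer's mix must leave the smuggler indifferent between route B and route A.
  the smuggler's payoff to route B: q·(-6) + (1−q)·0 = -6q
  the smuggler's payoff to route A: q·2 + (1−q)·(-12) = 14q - 12
  -6q = 14q - 12  ⇒  -20q = -12  ⇒  q = 3/5.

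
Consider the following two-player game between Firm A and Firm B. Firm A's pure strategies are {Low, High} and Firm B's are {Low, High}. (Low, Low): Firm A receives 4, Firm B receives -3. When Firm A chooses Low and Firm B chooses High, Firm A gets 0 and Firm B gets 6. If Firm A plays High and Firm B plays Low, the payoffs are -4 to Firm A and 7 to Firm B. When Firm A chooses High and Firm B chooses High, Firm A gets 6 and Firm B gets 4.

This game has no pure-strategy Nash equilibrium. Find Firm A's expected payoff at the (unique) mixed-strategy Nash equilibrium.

12/7

Set Firm A's expected payoff from Low equal to that from High:
  Firm A's payoff from Low: q·4 + (1−q)·0 = 4q
  Firm A's payoff from High: q·(-4) + (1−q)·6 = -10q + 6
  4q = -10q + 6  ⇒  14q = 6  ⇒  q = 3/7.
At equilibrium Firm A is indifferent across rows, so Firm A's payoff equals the payoff from Low: (3/7)·4 + (4/7)·0 = 12/7.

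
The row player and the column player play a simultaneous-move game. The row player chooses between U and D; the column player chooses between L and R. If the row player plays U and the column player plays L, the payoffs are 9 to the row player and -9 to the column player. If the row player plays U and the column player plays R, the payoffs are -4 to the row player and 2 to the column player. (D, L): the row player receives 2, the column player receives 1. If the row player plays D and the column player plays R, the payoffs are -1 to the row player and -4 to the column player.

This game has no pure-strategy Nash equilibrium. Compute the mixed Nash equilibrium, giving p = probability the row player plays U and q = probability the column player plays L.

p = 5/16, q = 3/10

In a mixed equilibrium the column player is indifferent between L and R; this condition fixes p.
  the column player's payoff to L: p·(-9) + (1−p)·1 = -10p + 1
  the column player's payoff to R: p·2 + (1−p)·(-4) = 6p - 4
  -10p + 1 = 6p - 4  ⇒  -16p = -5  ⇒  p = 5/16.
The column player's mix must leave the row player indifferent between U and D.
  the row player's payoff from U: q·9 + (1−q)·(-4) = 13q - 4
  the row player's payoff from D: q·2 + (1−q)·(-1) = 3q - 1
  13q - 4 = 3q - 1  ⇒  10q = 3  ⇒  q = 3/10.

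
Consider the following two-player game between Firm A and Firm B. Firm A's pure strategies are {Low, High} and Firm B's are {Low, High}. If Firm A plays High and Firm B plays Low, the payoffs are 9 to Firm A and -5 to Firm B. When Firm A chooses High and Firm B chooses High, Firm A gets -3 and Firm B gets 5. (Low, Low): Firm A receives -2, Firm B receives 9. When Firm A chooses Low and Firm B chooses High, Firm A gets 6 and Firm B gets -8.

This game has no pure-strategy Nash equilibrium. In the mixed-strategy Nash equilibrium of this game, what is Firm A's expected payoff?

Set Firm A's expected payoff from Low equal to that from High:
  Firm A's expected payoff from Low: q·(-2) + (1−q)·6 = -8q + 6
  Firm A's expected payoff from High: q·9 + (1−q)·(-3) = 12q - 3
  -8q + 6 = 12q - 3  ⇒  -20q = -9  ⇒  q = 9/20.
At equilibrium Firm A is indifferent across rows, so Firm A's payoff equals the payoff from Low: (9/20)·(-2) + (11/20)·6 = 12/5.

12/5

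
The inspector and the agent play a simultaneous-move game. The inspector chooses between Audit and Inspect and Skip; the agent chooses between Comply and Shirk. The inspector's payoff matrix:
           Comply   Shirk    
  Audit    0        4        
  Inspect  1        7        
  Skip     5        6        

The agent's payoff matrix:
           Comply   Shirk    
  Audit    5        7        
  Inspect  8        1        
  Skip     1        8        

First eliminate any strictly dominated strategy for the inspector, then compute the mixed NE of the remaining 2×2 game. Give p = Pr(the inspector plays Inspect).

The inspector's strategy Audit is strictly dominated by Inspect: 1 > 0 and 7 > 4. Eliminate Audit.
In a mixed equilibrium the agent is indifferent between Comply and Shirk; this condition fixes p.
  the agent's payoff to Comply: p·8 + (1−p)·1 = 7p + 1
  the agent's payoff to Shirk: p·1 + (1−p)·8 = -7p + 8
  7p + 1 = -7p + 8  ⇒  14p = 7  ⇒  p = 1/2.

p = 1/2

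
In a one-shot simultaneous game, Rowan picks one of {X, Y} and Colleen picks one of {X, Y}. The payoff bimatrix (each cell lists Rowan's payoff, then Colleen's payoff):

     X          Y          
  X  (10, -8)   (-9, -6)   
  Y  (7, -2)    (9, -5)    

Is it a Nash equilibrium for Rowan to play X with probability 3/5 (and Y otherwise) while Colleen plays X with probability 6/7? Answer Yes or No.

Check Colleen's indifference given Rowan's mix p = 3/5:
  payoff from X = -28/5; payoff from Y = -28/5 — equal.
Check Rowan's indifference given Colleen's mix q = 6/7:
  payoff from X = 51/7; payoff from Y = 51/7 — equal.
Both players are indifferent, so neither can profitably deviate.

Yes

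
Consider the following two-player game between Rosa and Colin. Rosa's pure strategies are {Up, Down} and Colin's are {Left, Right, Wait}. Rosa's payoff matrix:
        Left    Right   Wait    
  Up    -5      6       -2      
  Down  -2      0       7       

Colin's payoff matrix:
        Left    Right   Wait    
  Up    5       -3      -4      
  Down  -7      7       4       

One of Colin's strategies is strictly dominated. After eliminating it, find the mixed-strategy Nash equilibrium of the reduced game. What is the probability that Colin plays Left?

q = 2/3

Colin's strategy Wait is strictly dominated by Right: -3 > -4 and 7 > 4. Eliminate Wait.
Set Rosa's expected payoff from Up equal to that from Down:
  Rosa's payoff from Up: q·(-5) + (1−q)·6 = -11q + 6
  Rosa's payoff from Down: q·(-2) + (1−q)·0 = -2q
  -11q + 6 = -2q  ⇒  -9q = -6  ⇒  q = 2/3.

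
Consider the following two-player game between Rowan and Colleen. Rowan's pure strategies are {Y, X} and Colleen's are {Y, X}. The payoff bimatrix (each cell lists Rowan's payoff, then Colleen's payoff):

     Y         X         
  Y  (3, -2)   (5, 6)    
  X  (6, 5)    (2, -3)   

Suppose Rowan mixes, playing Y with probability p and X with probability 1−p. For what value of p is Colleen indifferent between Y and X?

Rowan's mix must leave Colleen indifferent between Y and X.
  Colleen's payoff to Y: p·(-2) + (1−p)·5 = -7p + 5
  Colleen's payoff to X: p·6 + (1−p)·(-3) = 9p - 3
  -7p + 5 = 9p - 3  ⇒  -16p = -8  ⇒  p = 1/2.

p = 1/2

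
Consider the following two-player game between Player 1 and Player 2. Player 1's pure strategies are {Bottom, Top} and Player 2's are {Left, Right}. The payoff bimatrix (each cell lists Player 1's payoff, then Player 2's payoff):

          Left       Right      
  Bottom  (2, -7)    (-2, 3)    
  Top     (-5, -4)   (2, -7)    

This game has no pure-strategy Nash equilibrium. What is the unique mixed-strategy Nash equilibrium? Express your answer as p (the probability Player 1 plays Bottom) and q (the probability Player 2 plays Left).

In a mixed equilibrium Player 2 is indifferent between Left and Right; this condition fixes p.
  Player 2's expected payoff from Left: p·(-7) + (1−p)·(-4) = -3p - 4
  Player 2's expected payoff from Right: p·3 + (1−p)·(-7) = 10p - 7
  -3p - 4 = 10p - 7  ⇒  -13p = -3  ⇒  p = 3/13.
In a mixed equilibrium Player 1 is indifferent between Bottom and Top; this condition fixes q.
  Player 1's payoff from Bottom: q·2 + (1−q)·(-2) = 4q - 2
  Player 1's payoff from Top: q·(-5) + (1−q)·2 = -7q + 2
  4q - 2 = -7q + 2  ⇒  11q = 4  ⇒  q = 4/11.

p = 3/13, q = 4/11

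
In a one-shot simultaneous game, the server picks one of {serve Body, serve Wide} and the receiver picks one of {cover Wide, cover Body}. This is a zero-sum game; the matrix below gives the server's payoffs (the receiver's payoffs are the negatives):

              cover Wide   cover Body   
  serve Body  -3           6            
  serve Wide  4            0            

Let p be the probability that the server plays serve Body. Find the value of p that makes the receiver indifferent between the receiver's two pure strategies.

The server's mix must leave the receiver indifferent between cover Wide and cover Body.
  the receiver's payoff from cover Wide: p·3 + (1−p)·(-4) = 7p - 4
  the receiver's payoff from cover Body: p·(-6) + (1−p)·0 = -6p
  7p - 4 = -6p  ⇒  13p = 4  ⇒  p = 4/13.

p = 4/13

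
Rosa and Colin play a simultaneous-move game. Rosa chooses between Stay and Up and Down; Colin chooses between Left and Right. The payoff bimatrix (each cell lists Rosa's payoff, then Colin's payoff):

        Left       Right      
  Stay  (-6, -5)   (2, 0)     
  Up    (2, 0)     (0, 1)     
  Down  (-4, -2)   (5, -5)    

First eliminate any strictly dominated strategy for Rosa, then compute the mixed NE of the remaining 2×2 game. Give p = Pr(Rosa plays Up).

p = 3/4

Rosa's strategy Stay is strictly dominated by Down: -4 > -6 and 5 > 2. Eliminate Stay.
Rosa's mix must leave Colin indifferent between Left and Right.
  Colin's payoff to Left: p·0 + (1−p)·(-2) = 2p - 2
  Colin's payoff to Right: p·1 + (1−p)·(-5) = 6p - 5
  2p - 2 = 6p - 5  ⇒  -4p = -3  ⇒  p = 3/4.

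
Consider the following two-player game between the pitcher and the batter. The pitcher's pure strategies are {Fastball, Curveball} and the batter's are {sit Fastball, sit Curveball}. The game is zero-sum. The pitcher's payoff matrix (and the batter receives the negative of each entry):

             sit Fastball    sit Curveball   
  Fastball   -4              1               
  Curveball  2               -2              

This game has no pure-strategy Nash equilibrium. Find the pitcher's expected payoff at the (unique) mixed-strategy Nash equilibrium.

In a mixed equilibrium the pitcher is indifferent between Fastball and Curveball; this condition fixes q.
  the pitcher's payoff to Fastball: q·(-4) + (1−q)·1 = -5q + 1
  the pitcher's payoff to Curveball: q·2 + (1−q)·(-2) = 4q - 2
  -5q + 1 = 4q - 2  ⇒  -9q = -3  ⇒  q = 1/3.
At equilibrium the pitcher is indifferent across rows, so the pitcher's payoff equals the payoff from Fastball: (1/3)·(-4) + (2/3)·1 = -2/3.

-2/3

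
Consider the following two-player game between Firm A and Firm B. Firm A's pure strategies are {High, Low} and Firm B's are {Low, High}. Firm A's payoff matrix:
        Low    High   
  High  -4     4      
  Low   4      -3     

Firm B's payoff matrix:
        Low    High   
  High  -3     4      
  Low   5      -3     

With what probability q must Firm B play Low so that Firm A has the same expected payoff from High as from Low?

In a mixed equilibrium Firm A is indifferent between High and Low; this condition fixes q.
  Firm A's payoff to High: q·(-4) + (1−q)·4 = -8q + 4
  Firm A's payoff to Low: q·4 + (1−q)·(-3) = 7q - 3
  -8q + 4 = 7q - 3  ⇒  -15q = -7  ⇒  q = 7/15.

q = 7/15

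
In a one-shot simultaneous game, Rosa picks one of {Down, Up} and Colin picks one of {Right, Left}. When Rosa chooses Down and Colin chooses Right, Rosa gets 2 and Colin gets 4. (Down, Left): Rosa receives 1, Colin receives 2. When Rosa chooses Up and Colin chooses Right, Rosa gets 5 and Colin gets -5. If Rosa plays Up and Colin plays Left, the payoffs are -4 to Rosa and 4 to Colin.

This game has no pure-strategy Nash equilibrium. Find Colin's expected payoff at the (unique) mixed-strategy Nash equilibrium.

Set Colin's expected payoff from Right equal to that from Left:
  Colin's payoff to Right: p·4 + (1−p)·(-5) = 9p - 5
  Colin's payoff to Left: p·2 + (1−p)·4 = -2p + 4
  9p - 5 = -2p + 4  ⇒  11p = 9  ⇒  p = 9/11.
At equilibrium Colin is indifferent across columns, so Colin's payoff equals the payoff from Right: (9/11)·4 + (2/11)·(-5) = 26/11.

26/11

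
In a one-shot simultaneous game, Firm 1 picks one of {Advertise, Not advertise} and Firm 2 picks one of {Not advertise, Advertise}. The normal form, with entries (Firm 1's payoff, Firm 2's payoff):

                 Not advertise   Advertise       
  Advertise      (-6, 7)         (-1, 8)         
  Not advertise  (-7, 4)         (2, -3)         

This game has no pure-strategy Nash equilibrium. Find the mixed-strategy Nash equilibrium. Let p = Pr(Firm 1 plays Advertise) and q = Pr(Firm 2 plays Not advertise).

p = 7/8, q = 3/4

Firm 2's indifference between Not advertise and Advertise determines Firm 1's mixing probability p:
  Firm 2's expected payoff from Not advertise: p·7 + (1−p)·4 = 3p + 4
  Firm 2's expected payoff from Advertise: p·8 + (1−p)·(-3) = 11p - 3
  3p + 4 = 11p - 3  ⇒  -8p = -7  ⇒  p = 7/8.
For Firm 1 to be willing to mix, Firm 1 must be indifferent between Advertise and Not advertise, which pins down Firm 2's mix.
  Firm 1's payoff to Advertise: q·(-6) + (1−q)·(-1) = -5q - 1
  Firm 1's payoff to Not advertise: q·(-7) + (1−q)·2 = -9q + 2
  -5q - 1 = -9q + 2  ⇒  4q = 3  ⇒  q = 3/4.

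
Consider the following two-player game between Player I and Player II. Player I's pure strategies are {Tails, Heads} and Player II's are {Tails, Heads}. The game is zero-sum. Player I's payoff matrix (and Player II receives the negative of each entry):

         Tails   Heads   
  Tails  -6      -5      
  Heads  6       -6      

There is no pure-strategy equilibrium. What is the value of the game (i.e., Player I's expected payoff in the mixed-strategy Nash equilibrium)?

v = -66/13

In a mixed equilibrium Player I is indifferent between Tails and Heads; this condition fixes q.
  Player I's expected payoff from Tails: q·(-6) + (1−q)·(-5) = -q - 5
  Player I's expected payoff from Heads: q·6 + (1−q)·(-6) = 12q - 6
  -q - 5 = 12q - 6  ⇒  -13q = -1  ⇒  q = 1/13.
The value is Player I's expected payoff against this mix (using Tails): (1/13)·(-6) + (12/13)·(-5) = -66/13.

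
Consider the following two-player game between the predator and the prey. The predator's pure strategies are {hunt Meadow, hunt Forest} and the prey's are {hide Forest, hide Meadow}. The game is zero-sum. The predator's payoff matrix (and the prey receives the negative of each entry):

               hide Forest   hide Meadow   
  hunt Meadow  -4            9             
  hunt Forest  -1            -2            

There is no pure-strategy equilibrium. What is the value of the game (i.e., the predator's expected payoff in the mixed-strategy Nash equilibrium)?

v = -17/14

For the predator to be willing to mix, the predator must be indifferent between hunt Meadow and hunt Forest, which pins down the prey's mix.
  the predator's expected payoff from hunt Meadow: q·(-4) + (1−q)·9 = -13q + 9
  the predator's expected payoff from hunt Forest: q·(-1) + (1−q)·(-2) = q - 2
  -13q + 9 = q - 2  ⇒  -14q = -11  ⇒  q = 11/14.
The value is the predator's expected payoff against this mix (using hunt Meadow): (11/14)·(-4) + (3/14)·9 = -17/14.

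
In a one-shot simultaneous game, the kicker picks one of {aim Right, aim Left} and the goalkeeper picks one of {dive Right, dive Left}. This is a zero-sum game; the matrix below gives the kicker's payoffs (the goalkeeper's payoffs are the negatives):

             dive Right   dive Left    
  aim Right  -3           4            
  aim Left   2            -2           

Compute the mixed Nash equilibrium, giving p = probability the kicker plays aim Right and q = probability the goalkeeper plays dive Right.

The kicker's mix must leave the goalkeeper indifferent between dive Right and dive Left.
  the goalkeeper's expected payoff from dive Right: p·3 + (1−p)·(-2) = 5p - 2
  the goalkeeper's expected payoff from dive Left: p·(-4) + (1−p)·2 = -6p + 2
  5p - 2 = -6p + 2  ⇒  11p = 4  ⇒  p = 4/11.
The goalkeeper's mix must leave the kicker indifferent between aim Right and aim Left.
  the kicker's expected payoff from aim Right: q·(-3) + (1−q)·4 = -7q + 4
  the kicker's expected payoff from aim Left: q·2 + (1−q)·(-2) = 4q - 2
  -7q + 4 = 4q - 2  ⇒  -11q = -6  ⇒  q = 6/11.

p = 4/11, q = 6/11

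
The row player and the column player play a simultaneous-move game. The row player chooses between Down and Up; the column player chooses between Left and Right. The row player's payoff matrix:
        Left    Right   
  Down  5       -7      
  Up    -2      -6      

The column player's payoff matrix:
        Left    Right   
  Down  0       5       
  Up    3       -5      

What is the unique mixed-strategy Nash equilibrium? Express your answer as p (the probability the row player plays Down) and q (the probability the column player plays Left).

p = 8/13, q = 1/8

For the column player to be willing to mix, the column player must be indifferent between Left and Right, which pins down the row player's mix.
  the column player's payoff to Left: p·0 + (1−p)·3 = -3p + 3
  the column player's payoff to Right: p·5 + (1−p)·(-5) = 10p - 5
  -3p + 3 = 10p - 5  ⇒  -13p = -8  ⇒  p = 8/13.
In a mixed equilibrium the row player is indifferent between Down and Up; this condition fixes q.
  the row player's payoff from Down: q·5 + (1−q)·(-7) = 12q - 7
  the row player's payoff from Up: q·(-2) + (1−q)·(-6) = 4q - 6
  12q - 7 = 4q - 6  ⇒  8q = 1  ⇒  q = 1/8.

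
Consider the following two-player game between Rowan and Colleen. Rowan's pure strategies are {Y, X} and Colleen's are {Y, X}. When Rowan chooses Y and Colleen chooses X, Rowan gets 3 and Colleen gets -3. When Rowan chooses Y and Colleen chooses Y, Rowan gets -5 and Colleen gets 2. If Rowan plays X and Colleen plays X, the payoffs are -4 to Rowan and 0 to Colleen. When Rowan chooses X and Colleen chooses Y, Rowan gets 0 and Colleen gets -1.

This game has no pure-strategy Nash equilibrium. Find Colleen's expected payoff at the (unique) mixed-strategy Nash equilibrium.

-1/2

In a mixed equilibrium Colleen is indifferent between Y and X; this condition fixes p.
  Colleen's payoff from Y: p·2 + (1−p)·(-1) = 3p - 1
  Colleen's payoff from X: p·(-3) + (1−p)·0 = -3p
  3p - 1 = -3p  ⇒  6p = 1  ⇒  p = 1/6.
At equilibrium Colleen is indifferent across columns, so Colleen's payoff equals the payoff from Y: (1/6)·2 + (5/6)·(-1) = -1/2.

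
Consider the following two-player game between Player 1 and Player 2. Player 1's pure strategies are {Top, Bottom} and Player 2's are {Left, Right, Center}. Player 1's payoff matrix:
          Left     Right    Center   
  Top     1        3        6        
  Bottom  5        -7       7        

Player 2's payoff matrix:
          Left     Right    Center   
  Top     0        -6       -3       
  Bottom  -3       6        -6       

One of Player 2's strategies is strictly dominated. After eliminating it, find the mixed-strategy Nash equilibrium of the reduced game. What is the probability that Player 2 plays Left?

q = 5/7

Player 2's strategy Center is strictly dominated by Left: 0 > -3 and -3 > -6. Eliminate Center.
For Player 1 to be willing to mix, Player 1 must be indifferent between Top and Bottom, which pins down Player 2's mix.
  Player 1's expected payoff from Top: q·1 + (1−q)·3 = -2q + 3
  Player 1's expected payoff from Bottom: q·5 + (1−q)·(-7) = 12q - 7
  -2q + 3 = 12q - 7  ⇒  -14q = -10  ⇒  q = 5/7.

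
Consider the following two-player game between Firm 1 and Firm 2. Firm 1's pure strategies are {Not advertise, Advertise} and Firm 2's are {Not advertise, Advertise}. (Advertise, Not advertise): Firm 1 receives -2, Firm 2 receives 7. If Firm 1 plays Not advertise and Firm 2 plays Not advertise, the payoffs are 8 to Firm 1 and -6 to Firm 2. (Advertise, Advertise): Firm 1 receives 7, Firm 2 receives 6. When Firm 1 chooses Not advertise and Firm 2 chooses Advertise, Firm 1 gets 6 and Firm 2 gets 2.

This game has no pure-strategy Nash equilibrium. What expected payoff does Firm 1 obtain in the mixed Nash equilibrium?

In a mixed equilibrium Firm 1 is indifferent between Not advertise and Advertise; this condition fixes q.
  Firm 1's payoff from Not advertise: q·8 + (1−q)·6 = 2q + 6
  Firm 1's payoff from Advertise: q·(-2) + (1−q)·7 = -9q + 7
  2q + 6 = -9q + 7  ⇒  11q = 1  ⇒  q = 1/11.
At equilibrium Firm 1 is indifferent across rows, so Firm 1's payoff equals the payoff from Not advertise: (1/11)·8 + (10/11)·6 = 68/11.

68/11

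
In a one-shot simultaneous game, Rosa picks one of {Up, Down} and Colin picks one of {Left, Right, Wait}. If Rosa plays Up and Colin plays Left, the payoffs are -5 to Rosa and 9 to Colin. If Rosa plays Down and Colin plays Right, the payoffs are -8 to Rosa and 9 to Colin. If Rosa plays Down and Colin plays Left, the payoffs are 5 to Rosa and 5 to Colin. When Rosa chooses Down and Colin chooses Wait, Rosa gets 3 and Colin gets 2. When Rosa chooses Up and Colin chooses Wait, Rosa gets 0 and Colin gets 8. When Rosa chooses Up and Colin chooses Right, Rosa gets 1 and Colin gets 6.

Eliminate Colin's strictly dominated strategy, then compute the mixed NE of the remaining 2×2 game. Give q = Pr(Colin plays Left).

Colin's strategy Wait is strictly dominated by Left: 9 > 8 and 5 > 2. Eliminate Wait.
For Rosa to be willing to mix, Rosa must be indifferent between Up and Down, which pins down Colin's mix.
  Rosa's payoff from Up: q·(-5) + (1−q)·1 = -6q + 1
  Rosa's payoff from Down: q·5 + (1−q)·(-8) = 13q - 8
  -6q + 1 = 13q - 8  ⇒  -19q = -9  ⇒  q = 9/19.

q = 9/19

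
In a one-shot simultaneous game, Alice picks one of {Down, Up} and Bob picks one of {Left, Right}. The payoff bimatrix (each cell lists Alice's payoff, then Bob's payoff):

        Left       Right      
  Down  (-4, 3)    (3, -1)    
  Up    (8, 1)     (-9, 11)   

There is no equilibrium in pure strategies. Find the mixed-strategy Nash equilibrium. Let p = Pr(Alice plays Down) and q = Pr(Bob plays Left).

p = 5/7, q = 1/2

In a mixed equilibrium Bob is indifferent between Left and Right; this condition fixes p.
  Bob's payoff from Left: p·3 + (1−p)·1 = 2p + 1
  Bob's payoff from Right: p·(-1) + (1−p)·11 = -12p + 11
  2p + 1 = -12p + 11  ⇒  14p = 10  ⇒  p = 5/7.
For Alice to be willing to mix, Alice must be indifferent between Down and Up, which pins down Bob's mix.
  Alice's payoff to Down: q·(-4) + (1−q)·3 = -7q + 3
  Alice's payoff to Up: q·8 + (1−q)·(-9) = 17q - 9
  -7q + 3 = 17q - 9  ⇒  -24q = -12  ⇒  q = 1/2.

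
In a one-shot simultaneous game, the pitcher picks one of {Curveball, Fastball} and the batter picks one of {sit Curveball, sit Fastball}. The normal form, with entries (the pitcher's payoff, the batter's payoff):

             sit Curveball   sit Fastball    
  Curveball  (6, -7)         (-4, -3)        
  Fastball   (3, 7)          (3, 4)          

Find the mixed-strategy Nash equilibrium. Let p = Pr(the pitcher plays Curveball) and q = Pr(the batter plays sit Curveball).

The pitcher's mix must leave the batter indifferent between sit Curveball and sit Fastball.
  the batter's payoff from sit Curveball: p·(-7) + (1−p)·7 = -14p + 7
  the batter's payoff from sit Fastball: p·(-3) + (1−p)·4 = -7p + 4
  -14p + 7 = -7p + 4  ⇒  -7p = -3  ⇒  p = 3/7.
For the pitcher to be willing to mix, the pitcher must be indifferent between Curveball and Fastball, which pins down the batter's mix.
  the pitcher's expected payoff from Curveball: q·6 + (1−q)·(-4) = 10q - 4
  the pitcher's expected payoff from Fastball: q·3 + (1−q)·3 = 3
  10q - 4 = 3  ⇒  10q = 7  ⇒  q = 7/10.

p = 3/7, q = 7/10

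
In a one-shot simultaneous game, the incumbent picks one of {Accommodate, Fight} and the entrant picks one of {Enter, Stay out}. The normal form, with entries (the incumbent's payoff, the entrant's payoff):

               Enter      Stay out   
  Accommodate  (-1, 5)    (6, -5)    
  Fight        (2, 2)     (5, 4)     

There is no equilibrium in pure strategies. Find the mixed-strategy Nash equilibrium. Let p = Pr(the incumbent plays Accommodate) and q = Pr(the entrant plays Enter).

p = 1/6, q = 1/4

Set the entrant's expected payoff from Enter equal to that from Stay out:
  the entrant's expected payoff from Enter: p·5 + (1−p)·2 = 3p + 2
  the entrant's expected payoff from Stay out: p·(-5) + (1−p)·4 = -9p + 4
  3p + 2 = -9p + 4  ⇒  12p = 2  ⇒  p = 1/6.
Set the incumbent's expected payoff from Accommodate equal to that from Fight:
  the incumbent's payoff to Accommodate: q·(-1) + (1−q)·6 = -7q + 6
  the incumbent's payoff to Fight: q·2 + (1−q)·5 = -3q + 5
  -7q + 6 = -3q + 5  ⇒  -4q = -1  ⇒  q = 1/4.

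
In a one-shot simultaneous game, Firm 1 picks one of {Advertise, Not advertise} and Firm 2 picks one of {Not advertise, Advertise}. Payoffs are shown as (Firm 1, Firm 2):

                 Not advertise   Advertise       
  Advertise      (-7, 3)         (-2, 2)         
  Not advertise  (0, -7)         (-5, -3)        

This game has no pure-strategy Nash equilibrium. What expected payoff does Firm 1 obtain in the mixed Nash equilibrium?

Set Firm 1's expected payoff from Advertise equal to that from Not advertise:
  Firm 1's payoff to Advertise: q·(-7) + (1−q)·(-2) = -5q - 2
  Firm 1's payoff to Not advertise: q·0 + (1−q)·(-5) = 5q - 5
  -5q - 2 = 5q - 5  ⇒  -10q = -3  ⇒  q = 3/10.
At equilibrium Firm 1 is indifferent across rows, so Firm 1's payoff equals the payoff from Advertise: (3/10)·(-7) + (7/10)·(-2) = -7/2.

-7/2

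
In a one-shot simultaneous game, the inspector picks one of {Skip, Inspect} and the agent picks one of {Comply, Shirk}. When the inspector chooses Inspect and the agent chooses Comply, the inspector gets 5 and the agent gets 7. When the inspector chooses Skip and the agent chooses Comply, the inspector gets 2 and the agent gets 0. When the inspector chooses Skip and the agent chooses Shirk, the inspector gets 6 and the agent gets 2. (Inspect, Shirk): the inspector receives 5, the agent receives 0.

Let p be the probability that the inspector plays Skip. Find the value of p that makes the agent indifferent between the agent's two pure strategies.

The inspector's mix must leave the agent indifferent between Comply and Shirk.
  the agent's payoff to Comply: p·0 + (1−p)·7 = -7p + 7
  the agent's payoff to Shirk: p·2 + (1−p)·0 = 2p
  -7p + 7 = 2p  ⇒  -9p = -7  ⇒  p = 7/9.

p = 7/9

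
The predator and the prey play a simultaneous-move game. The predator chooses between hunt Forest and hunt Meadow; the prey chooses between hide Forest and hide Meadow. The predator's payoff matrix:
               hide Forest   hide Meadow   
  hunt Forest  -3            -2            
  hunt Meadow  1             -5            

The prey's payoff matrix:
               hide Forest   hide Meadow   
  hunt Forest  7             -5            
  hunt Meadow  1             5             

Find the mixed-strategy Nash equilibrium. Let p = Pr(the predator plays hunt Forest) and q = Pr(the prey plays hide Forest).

For the prey to be willing to mix, the prey must be indifferent between hide Forest and hide Meadow, which pins down the predator's mix.
  the prey's payoff from hide Forest: p·7 + (1−p)·1 = 6p + 1
  the prey's payoff from hide Meadow: p·(-5) + (1−p)·5 = -10p + 5
  6p + 1 = -10p + 5  ⇒  16p = 4  ⇒  p = 1/4.
The predator's indifference between hunt Forest and hunt Meadow determines the prey's mixing probability q:
  the predator's payoff to hunt Forest: q·(-3) + (1−q)·(-2) = -q - 2
  the predator's payoff to hunt Meadow: q·1 + (1−q)·(-5) = 6q - 5
  -q - 2 = 6q - 5  ⇒  -7q = -3  ⇒  q = 3/7.

p = 1/4, q = 3/7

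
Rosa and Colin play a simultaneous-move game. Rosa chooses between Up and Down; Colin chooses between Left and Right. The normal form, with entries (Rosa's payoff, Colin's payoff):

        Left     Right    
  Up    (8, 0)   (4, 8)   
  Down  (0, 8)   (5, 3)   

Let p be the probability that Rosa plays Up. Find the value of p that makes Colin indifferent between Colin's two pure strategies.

p = 5/13

For Colin to be willing to mix, Colin must be indifferent between Left and Right, which pins down Rosa's mix.
  Colin's payoff to Left: p·0 + (1−p)·8 = -8p + 8
  Colin's payoff to Right: p·8 + (1−p)·3 = 5p + 3
  -8p + 8 = 5p + 3  ⇒  -13p = -5  ⇒  p = 5/13.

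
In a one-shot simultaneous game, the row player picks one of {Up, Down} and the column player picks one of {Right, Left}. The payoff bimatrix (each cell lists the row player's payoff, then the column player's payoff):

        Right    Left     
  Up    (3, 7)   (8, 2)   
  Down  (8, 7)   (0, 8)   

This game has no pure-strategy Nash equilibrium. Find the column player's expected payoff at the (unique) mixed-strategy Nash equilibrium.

7

The row player's mix must leave the column player indifferent between Right and Left.
  the column player's expected payoff from Right: p·7 + (1−p)·7 = 7
  the column player's expected payoff from Left: p·2 + (1−p)·8 = -6p + 8
  7 = -6p + 8  ⇒  6p = 1  ⇒  p = 1/6.
At equilibrium the column player is indifferent across columns, so the column player's payoff equals the payoff from Right: (1/6)·7 + (5/6)·7 = 7.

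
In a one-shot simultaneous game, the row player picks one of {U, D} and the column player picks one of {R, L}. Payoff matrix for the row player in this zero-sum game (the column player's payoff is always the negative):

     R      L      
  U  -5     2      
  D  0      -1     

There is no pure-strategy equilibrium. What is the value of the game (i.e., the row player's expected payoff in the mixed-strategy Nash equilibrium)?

v = -5/8

The column player's mix must leave the row player indifferent between U and D.
  the row player's payoff to U: q·(-5) + (1−q)·2 = -7q + 2
  the row player's payoff to D: q·0 + (1−q)·(-1) = q - 1
  -7q + 2 = q - 1  ⇒  -8q = -3  ⇒  q = 3/8.
The value is the row player's expected payoff against this mix (using U): (3/8)·(-5) + (5/8)·2 = -5/8.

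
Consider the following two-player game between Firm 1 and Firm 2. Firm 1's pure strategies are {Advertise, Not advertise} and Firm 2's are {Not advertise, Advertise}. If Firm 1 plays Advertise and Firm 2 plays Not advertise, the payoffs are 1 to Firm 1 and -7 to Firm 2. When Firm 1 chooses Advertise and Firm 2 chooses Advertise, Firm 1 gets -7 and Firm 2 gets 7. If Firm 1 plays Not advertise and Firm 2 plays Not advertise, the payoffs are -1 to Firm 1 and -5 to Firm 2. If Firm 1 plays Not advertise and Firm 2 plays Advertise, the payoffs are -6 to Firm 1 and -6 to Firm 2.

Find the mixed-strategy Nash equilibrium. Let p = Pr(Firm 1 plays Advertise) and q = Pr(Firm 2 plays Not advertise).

Firm 2's indifference between Not advertise and Advertise determines Firm 1's mixing probability p:
  Firm 2's expected payoff from Not advertise: p·(-7) + (1−p)·(-5) = -2p - 5
  Firm 2's expected payoff from Advertise: p·7 + (1−p)·(-6) = 13p - 6
  -2p - 5 = 13p - 6  ⇒  -15p = -1  ⇒  p = 1/15.
In a mixed equilibrium Firm 1 is indifferent between Advertise and Not advertise; this condition fixes q.
  Firm 1's expected payoff from Advertise: q·1 + (1−q)·(-7) = 8q - 7
  Firm 1's expected payoff from Not advertise: q·(-1) + (1−q)·(-6) = 5q - 6
  8q - 7 = 5q - 6  ⇒  3q = 1  ⇒  q = 1/3.

p = 1/15, q = 1/3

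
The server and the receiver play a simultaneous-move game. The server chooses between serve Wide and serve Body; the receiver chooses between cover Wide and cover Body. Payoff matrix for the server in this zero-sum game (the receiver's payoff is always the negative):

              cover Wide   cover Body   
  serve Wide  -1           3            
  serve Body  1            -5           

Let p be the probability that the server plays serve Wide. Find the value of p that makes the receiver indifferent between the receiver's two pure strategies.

The receiver's indifference between cover Wide and cover Body determines the server's mixing probability p:
  the receiver's payoff to cover Wide: p·1 + (1−p)·(-1) = 2p - 1
  the receiver's payoff to cover Body: p·(-3) + (1−p)·5 = -8p + 5
  2p - 1 = -8p + 5  ⇒  10p = 6  ⇒  p = 3/5.

p = 3/5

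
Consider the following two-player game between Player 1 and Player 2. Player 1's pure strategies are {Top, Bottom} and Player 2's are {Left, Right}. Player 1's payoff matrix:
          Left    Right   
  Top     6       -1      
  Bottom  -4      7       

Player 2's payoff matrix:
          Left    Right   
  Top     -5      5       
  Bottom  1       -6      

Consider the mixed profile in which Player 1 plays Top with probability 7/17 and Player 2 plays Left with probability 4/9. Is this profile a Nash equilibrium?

Yes

Check Player 2's indifference given Player 1's mix p = 7/17:
  payoff from Left = -25/17; payoff from Right = -25/17 — equal.
Check Player 1's indifference given Player 2's mix q = 4/9:
  payoff from Top = 19/9; payoff from Bottom = 19/9 — equal.
Both players are indifferent, so neither can profitably deviate.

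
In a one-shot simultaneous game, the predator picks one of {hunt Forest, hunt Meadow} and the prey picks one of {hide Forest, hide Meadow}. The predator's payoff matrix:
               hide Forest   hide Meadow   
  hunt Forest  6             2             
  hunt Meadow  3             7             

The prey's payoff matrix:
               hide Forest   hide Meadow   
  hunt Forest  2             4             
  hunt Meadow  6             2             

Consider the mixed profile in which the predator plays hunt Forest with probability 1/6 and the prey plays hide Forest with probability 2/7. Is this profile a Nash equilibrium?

No

Given the predator's mix p = 1/6, the prey's payoff from hide Forest is 16/3 but from hide Meadow is 7/3. The prey strictly prefers hide Forest, so the prey would not mix.
So the proposed profile is not a Nash equilibrium.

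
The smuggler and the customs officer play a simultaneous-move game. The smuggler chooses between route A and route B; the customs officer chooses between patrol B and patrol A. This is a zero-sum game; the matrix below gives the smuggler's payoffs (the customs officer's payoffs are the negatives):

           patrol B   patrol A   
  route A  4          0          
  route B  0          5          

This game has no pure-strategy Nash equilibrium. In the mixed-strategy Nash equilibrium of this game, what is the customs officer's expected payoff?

The smuggler's mix must leave the customs officer indifferent between patrol B and patrol A.
  the customs officer's payoff to patrol B: p·(-4) + (1−p)·0 = -4p
  the customs officer's payoff to patrol A: p·0 + (1−p)·(-5) = 5p - 5
  -4p = 5p - 5  ⇒  -9p = -5  ⇒  p = 5/9.
At equilibrium the customs officer is indifferent across columns, so the customs officer's payoff equals the payoff from patrol B: (5/9)·(-4) + (4/9)·0 = -20/9.

-20/9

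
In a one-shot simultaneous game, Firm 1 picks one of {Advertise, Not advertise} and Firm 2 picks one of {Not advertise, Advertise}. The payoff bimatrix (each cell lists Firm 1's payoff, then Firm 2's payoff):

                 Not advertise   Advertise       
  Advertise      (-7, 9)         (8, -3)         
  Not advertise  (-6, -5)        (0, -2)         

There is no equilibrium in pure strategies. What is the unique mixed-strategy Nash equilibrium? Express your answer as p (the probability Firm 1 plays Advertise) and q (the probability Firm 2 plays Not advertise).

p = 1/5, q = 8/9

Firm 1's mix must leave Firm 2 indifferent between Not advertise and Advertise.
  Firm 2's expected payoff from Not advertise: p·9 + (1−p)·(-5) = 14p - 5
  Firm 2's expected payoff from Advertise: p·(-3) + (1−p)·(-2) = -p - 2
  14p - 5 = -p - 2  ⇒  15p = 3  ⇒  p = 1/5.
Set Firm 1's expected payoff from Advertise equal to that from Not advertise:
  Firm 1's payoff from Advertise: q·(-7) + (1−q)·8 = -15q + 8
  Firm 1's payoff from Not advertise: q·(-6) + (1−q)·0 = -6q
  -15q + 8 = -6q  ⇒  -9q = -8  ⇒  q = 8/9.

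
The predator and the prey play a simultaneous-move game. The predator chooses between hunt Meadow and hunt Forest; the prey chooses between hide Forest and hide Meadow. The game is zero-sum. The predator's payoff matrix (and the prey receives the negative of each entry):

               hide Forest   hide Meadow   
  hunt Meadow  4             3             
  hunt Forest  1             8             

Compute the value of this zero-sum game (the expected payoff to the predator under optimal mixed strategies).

Set the predator's expected payoff from hunt Meadow equal to that from hunt Forest:
  the predator's payoff from hunt Meadow: q·4 + (1−q)·3 = q + 3
  the predator's payoff from hunt Forest: q·1 + (1−q)·8 = -7q + 8
  q + 3 = -7q + 8  ⇒  8q = 5  ⇒  q = 5/8.
The value is the predator's expected payoff against this mix (using hunt Meadow): (5/8)·4 + (3/8)·3 = 29/8.

v = 29/8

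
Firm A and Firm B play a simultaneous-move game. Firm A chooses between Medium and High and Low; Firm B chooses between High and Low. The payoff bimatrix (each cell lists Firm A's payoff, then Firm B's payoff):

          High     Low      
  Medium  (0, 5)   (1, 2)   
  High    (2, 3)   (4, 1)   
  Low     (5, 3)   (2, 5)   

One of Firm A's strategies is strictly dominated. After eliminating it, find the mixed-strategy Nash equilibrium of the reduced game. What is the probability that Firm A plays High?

p = 1/2

Firm A's strategy Medium is strictly dominated by High: 2 > 0 and 4 > 1. Eliminate Medium.
Firm A's mix must leave Firm B indifferent between High and Low.
  Firm B's expected payoff from High: p·3 + (1−p)·3 = 3
  Firm B's expected payoff from Low: p·1 + (1−p)·5 = -4p + 5
  3 = -4p + 5  ⇒  4p = 2  ⇒  p = 1/2.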